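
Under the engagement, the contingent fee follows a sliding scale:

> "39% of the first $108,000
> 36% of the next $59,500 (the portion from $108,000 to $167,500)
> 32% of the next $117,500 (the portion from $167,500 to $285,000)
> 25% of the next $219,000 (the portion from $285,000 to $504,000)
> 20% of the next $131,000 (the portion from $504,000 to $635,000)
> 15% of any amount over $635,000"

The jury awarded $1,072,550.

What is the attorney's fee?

First $108,000 at 39% = $42,120.00
Next $59,500 at 36% = $21,420.00
Next $117,500 at 32% = $37,600.00
Next $219,000 at 25% = $54,750.00
Next $131,000 at 20% = $26,200.00
Remaining $437,550 at 15% = $65,632.50
Fee: $42,120.00 + $21,420.00 + $37,600.00 + $54,750.00 + $26,200.00 + $65,632.50 = $247,722.50

$247,722.50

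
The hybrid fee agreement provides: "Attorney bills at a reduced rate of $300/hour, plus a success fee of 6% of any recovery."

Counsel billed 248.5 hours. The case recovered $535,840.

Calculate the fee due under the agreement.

$106,700.40

Hourly: 248.5 × $300 = $74,550.00
Success fee: 6% of $535,840 = $32,150.40
Total: $74,550.00 + $32,150.40 = $106,700.40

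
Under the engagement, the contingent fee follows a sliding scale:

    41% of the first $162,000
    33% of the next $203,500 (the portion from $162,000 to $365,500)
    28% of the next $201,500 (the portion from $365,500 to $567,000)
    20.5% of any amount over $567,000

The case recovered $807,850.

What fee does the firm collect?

First $162,000 at 41% = $66,420.00
Next $203,500 at 33% = $67,155.00
Next $201,500 at 28% = $56,420.00
Remaining $240,850 at 20.5% = $49,374.25
Fee: $66,420.00 + $67,155.00 + $56,420.00 + $49,374.25 = $239,369.25

$239,369.25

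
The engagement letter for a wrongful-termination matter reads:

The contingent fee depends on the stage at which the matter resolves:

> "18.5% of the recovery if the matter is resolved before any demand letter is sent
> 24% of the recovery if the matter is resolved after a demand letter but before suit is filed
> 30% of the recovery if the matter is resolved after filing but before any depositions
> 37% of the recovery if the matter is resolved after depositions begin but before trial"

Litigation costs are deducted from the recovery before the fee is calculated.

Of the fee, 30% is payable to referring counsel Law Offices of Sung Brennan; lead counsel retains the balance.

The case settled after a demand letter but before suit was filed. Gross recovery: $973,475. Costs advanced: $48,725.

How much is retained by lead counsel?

$155,358.00

Fee base (net of costs): $973,475 − $48,725 = $924,750
The matter settled after a demand letter but before suit was filed, so the 24% rate applies.
$924,750 × 24% = $221,940.00
Referral share: 30% of $221,940.00 = $66,582.00; lead counsel retains $221,940.00 − $66,582.00 = $155,358.00.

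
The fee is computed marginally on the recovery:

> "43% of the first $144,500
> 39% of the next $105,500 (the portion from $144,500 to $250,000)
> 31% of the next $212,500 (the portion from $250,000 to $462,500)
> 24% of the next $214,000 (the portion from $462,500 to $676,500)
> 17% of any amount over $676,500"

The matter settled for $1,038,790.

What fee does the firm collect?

First $144,500 at 43% = $62,135.00
Next $105,500 at 39% = $41,145.00
Next $212,500 at 31% = $65,875.00
Next $214,000 at 24% = $51,360.00
Remaining $362,290 at 17% = $61,589.30
Fee: $62,135.00 + $41,145.00 + $65,875.00 + $51,360.00 + $61,589.30 = $282,104.30

$282,104.30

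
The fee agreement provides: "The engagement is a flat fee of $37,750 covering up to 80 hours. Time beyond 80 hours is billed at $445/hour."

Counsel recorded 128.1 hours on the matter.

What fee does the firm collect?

$59,154.50

Flat fee: $37,750.00
Excess hours: 128.1 − 80 = 48.1
Overrun: 48.1 × $445 = $21,404.50
Total: $37,750.00 + $21,404.50 = $59,154.50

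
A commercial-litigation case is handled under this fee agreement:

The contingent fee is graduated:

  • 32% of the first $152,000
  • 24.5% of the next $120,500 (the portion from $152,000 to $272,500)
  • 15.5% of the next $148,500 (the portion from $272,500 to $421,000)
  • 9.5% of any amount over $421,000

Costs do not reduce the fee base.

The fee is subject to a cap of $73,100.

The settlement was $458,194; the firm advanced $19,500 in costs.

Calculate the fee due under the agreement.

$73,100.00

Fee base is the gross recovery, $458,194; costs are reimbursed separately.
First $152,000 at 32% = $48,640.00
Next $120,500 at 24.5% = $29,522.50
Next $148,500 at 15.5% = $23,017.50
Remaining $37,194 at 9.5% = $3,533.43
Fee: $48,640.00 + $29,522.50 + $23,017.50 + $3,533.43 = $104,713.43
$104,713.43 exceeds the $73,100 cap, so the fee is capped at $73,100.00.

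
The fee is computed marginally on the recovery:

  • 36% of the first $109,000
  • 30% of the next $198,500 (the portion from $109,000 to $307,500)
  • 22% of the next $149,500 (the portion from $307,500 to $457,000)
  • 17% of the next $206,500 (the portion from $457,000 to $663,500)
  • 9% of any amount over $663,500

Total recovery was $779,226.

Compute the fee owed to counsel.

First $109,000 at 36% = $39,240.00
Next $198,500 at 30% = $59,550.00
Next $149,500 at 22% = $32,890.00
Next $206,500 at 17% = $35,105.00
Remaining $115,726 at 9% = $10,415.34
Fee: $39,240.00 + $59,550.00 + $32,890.00 + $35,105.00 + $10,415.34 = $177,200.34

$177,200.34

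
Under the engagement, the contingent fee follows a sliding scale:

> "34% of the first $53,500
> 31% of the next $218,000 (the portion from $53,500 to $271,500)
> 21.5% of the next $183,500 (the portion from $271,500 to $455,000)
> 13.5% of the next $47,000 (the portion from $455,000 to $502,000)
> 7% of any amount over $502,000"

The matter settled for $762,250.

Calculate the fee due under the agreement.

First $53,500 at 34% = $18,190.00
Next $218,000 at 31% = $67,580.00
Next $183,500 at 21.5% = $39,452.50
Next $47,000 at 13.5% = $6,345.00
Remaining $260,250 at 7% = $18,217.50
Fee: $18,190.00 + $67,580.00 + $39,452.50 + $6,345.00 + $18,217.50 = $149,785.00

$149,785.00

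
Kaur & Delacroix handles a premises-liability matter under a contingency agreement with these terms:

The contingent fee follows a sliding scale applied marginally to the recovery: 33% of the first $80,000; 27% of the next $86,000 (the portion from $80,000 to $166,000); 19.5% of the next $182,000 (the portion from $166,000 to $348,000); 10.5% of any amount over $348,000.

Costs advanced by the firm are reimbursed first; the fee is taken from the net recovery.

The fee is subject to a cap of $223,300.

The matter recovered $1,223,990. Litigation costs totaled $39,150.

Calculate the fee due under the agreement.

Fee base (net of costs): $1,223,990 − $39,150 = $1,184,840
First $80,000 at 33% = $26,400.00
Next $86,000 at 27% = $23,220.00
Next $182,000 at 19.5% = $35,490.00
Remaining $836,840 at 10.5% = $87,868.20
Fee: $26,400.00 + $23,220.00 + $35,490.00 + $87,868.20 = $172,978.20
$172,978.20 is under the $223,300 cap.

$172,978.20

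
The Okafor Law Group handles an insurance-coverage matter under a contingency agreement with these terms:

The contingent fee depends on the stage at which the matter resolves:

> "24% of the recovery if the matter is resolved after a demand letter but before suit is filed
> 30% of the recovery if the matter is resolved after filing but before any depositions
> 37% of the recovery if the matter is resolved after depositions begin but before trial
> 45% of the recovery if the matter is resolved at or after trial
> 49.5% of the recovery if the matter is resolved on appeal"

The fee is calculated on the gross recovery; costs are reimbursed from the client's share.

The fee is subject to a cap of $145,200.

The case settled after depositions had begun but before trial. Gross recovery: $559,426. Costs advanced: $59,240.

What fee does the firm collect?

Fee base is the gross recovery, $559,426; costs are reimbursed separately.
The matter settled after depositions had begun but before trial, so the 37% rate applies.
$559,426 × 37% = $206,987.62
$206,987.62 exceeds the $145,200 cap, so the fee is capped at $145,200.00.

$145,200.00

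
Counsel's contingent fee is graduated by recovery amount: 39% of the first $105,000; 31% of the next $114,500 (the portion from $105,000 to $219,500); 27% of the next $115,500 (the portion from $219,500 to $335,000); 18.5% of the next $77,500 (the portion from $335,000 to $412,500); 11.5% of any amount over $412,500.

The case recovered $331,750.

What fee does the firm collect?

First $105,000 at 39% = $40,950.00
Next $114,500 at 31% = $35,495.00
Remaining $112,250 at 27% = $30,307.50
Fee: $40,950.00 + $35,495.00 + $30,307.50 = $106,752.50

$106,752.50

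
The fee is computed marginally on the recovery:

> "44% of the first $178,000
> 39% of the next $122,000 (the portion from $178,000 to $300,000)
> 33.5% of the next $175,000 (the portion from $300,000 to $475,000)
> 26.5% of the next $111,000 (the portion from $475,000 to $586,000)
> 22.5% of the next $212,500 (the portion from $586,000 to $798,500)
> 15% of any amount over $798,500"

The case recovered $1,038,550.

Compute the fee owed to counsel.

$297,760.00

First $178,000 at 44% = $78,320.00
Next $122,000 at 39% = $47,580.00
Next $175,000 at 33.5% = $58,625.00
Next $111,000 at 26.5% = $29,415.00
Next $212,500 at 22.5% = $47,812.50
Remaining $240,050 at 15% = $36,007.50
Fee: $78,320.00 + $47,580.00 + $58,625.00 + $29,415.00 + $47,812.50 + $36,007.50 = $297,760.00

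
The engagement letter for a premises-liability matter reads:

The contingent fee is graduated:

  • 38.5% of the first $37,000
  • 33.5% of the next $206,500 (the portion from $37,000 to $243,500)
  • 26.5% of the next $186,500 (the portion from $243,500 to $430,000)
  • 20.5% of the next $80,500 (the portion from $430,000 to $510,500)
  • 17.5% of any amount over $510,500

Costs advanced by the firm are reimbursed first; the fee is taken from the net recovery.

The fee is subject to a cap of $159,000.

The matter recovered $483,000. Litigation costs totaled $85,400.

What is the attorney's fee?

$124,259.00

Fee base (net of costs): $483,000 − $85,400 = $397,600
First $37,000 at 38.5% = $14,245.00
Next $206,500 at 33.5% = $69,177.50
Remaining $154,100 at 26.5% = $40,836.50
Fee: $14,245.00 + $69,177.50 + $40,836.50 = $124,259.00
$124,259.00 is under the $159,000 cap.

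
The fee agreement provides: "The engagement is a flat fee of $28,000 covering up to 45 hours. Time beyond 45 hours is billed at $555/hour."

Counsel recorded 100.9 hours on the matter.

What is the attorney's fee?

$59,024.50

Flat fee: $28,000.00
Excess hours: 100.9 − 45 = 55.9
Overrun: 55.9 × $555 = $31,024.50
Total: $28,000.00 + $31,024.50 = $59,024.50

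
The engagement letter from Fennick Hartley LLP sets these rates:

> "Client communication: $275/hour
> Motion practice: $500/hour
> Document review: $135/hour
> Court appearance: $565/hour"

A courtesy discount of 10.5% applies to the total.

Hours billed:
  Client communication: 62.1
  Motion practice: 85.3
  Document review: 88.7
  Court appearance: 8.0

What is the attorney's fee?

Client communication: 62.1 × $275 = $17,077.50
Motion practice: 85.3 × $500 = $42,650.00
Document review: 88.7 × $135 = $11,974.50
Court appearance: 8.0 × $565 = $4,520.00
Subtotal: $76,222.00
Less 10.5% discount: −$8,003.31
Total: $76,222.00 − $8,003.31 = $68,218.69

$68,218.69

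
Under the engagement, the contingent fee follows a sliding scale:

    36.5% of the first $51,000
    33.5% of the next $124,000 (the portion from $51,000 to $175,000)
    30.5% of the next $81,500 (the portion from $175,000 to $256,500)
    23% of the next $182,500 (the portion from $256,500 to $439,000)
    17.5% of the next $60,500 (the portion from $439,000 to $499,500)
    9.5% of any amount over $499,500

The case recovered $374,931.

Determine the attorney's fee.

First $51,000 at 36.5% = $18,615.00
Next $124,000 at 33.5% = $41,540.00
Next $81,500 at 30.5% = $24,857.50
Remaining $118,431 at 23% = $27,239.13
Fee: $18,615.00 + $41,540.00 + $24,857.50 + $27,239.13 = $112,251.63

$112,251.63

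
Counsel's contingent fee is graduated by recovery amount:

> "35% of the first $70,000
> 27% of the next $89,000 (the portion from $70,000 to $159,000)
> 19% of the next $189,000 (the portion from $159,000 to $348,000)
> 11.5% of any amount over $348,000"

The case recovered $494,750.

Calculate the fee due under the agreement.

First $70,000 at 35% = $24,500.00
Next $89,000 at 27% = $24,030.00
Next $189,000 at 19% = $35,910.00
Remaining $146,750 at 11.5% = $16,876.25
Fee: $24,500.00 + $24,030.00 + $35,910.00 + $16,876.25 = $101,316.25

$101,316.25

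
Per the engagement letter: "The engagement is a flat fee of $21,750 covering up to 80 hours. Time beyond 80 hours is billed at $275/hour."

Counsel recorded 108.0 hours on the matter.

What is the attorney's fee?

$29,450.00

Flat fee: $21,750.00
Excess hours: 108.0 − 80 = 28.0
Overrun: 28.0 × $275 = $7,700.00
Total: $21,750.00 + $7,700.00 = $29,450.00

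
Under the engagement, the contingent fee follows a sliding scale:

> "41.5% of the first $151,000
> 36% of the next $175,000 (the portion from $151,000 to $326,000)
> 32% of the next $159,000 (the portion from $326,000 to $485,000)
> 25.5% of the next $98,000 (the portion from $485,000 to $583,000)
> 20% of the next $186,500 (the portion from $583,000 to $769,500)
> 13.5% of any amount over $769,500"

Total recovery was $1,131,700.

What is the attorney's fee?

First $151,000 at 41.5% = $62,665.00
Next $175,000 at 36% = $63,000.00
Next $159,000 at 32% = $50,880.00
Next $98,000 at 25.5% = $24,990.00
Next $186,500 at 20% = $37,300.00
Remaining $362,200 at 13.5% = $48,897.00
Fee: $62,665.00 + $63,000.00 + $50,880.00 + $24,990.00 + $37,300.00 + $48,897.00 = $287,732.00

$287,732.00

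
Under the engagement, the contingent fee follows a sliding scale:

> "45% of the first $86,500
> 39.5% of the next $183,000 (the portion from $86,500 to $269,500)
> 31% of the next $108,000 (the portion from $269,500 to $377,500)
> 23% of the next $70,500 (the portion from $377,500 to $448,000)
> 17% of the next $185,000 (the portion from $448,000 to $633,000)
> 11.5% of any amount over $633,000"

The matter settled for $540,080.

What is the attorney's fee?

First $86,500 at 45% = $38,925.00
Next $183,000 at 39.5% = $72,285.00
Next $108,000 at 31% = $33,480.00
Next $70,500 at 23% = $16,215.00
Remaining $92,080 at 17% = $15,653.60
Fee: $38,925.00 + $72,285.00 + $33,480.00 + $16,215.00 + $15,653.60 = $176,558.60

$176,558.60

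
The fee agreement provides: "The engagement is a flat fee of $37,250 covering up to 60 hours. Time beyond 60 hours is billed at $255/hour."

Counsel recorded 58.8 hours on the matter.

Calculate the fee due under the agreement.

$37,250.00

58.8 hours is within the 60-hour scope; only the flat fee applies.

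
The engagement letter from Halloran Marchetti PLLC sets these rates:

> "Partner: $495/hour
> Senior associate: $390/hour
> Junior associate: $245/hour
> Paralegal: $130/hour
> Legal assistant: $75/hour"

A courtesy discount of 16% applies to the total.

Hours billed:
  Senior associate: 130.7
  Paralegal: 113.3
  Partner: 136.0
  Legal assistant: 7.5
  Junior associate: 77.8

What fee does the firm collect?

$128,222.22

Partner: 136.0 × $495 = $67,320.00
Senior associate: 130.7 × $390 = $50,973.00
Junior associate: 77.8 × $245 = $19,061.00
Paralegal: 113.3 × $130 = $14,729.00
Legal assistant: 7.5 × $75 = $562.50
Subtotal: $152,645.50
Less 16% discount: −$24,423.28
Total: $152,645.50 − $24,423.28 = $128,222.22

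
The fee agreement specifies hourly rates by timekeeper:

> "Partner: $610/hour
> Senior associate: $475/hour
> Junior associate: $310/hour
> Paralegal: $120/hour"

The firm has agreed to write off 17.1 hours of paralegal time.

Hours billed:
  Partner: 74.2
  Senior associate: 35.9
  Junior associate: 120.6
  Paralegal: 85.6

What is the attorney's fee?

$107,920.50

Partner: 74.2 × $610 = $45,262.00
Senior associate: 35.9 × $475 = $17,052.50
Junior associate: 120.6 × $310 = $37,386.00
Paralegal: 85.6 × $120 = $10,272.00
Subtotal: $109,972.50
Write-off: 17.1 × $120 = $2,052.00
Total: $109,972.50 − $2,052.00 = $107,920.50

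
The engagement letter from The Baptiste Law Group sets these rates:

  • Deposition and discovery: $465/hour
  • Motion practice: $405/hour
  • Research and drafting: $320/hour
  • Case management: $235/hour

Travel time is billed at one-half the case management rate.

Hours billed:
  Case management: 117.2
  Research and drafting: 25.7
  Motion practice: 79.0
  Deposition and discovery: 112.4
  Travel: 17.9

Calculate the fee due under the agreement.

Deposition and discovery: 112.4 × $465 = $52,266.00
Motion practice: 79.0 × $405 = $31,995.00
Research and drafting: 25.7 × $320 = $8,224.00
Case management: 117.2 × $235 = $27,542.00
Subtotal: $52,266.00 + $31,995.00 + $8,224.00 + $27,542.00 = $120,027.00
Travel: 17.9 × ($235 ÷ 2) = 17.9 × $117.50 = $2,103.25
Total: $120,027.00 + $2,103.25 = $122,130.25

$122,130.25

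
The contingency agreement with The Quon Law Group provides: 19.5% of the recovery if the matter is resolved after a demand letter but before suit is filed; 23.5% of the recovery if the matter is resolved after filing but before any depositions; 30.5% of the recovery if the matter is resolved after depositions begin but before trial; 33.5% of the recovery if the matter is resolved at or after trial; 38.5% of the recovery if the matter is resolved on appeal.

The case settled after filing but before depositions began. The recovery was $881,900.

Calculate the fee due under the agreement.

The matter settled after filing but before depositions began, so the 23.5% rate applies.
$881,900 × 23.5% = $207,246.50

$207,246.50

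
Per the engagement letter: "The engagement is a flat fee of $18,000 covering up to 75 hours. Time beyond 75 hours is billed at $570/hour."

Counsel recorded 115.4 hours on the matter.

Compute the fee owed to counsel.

Flat fee: $18,000.00
Excess hours: 115.4 − 75 = 40.4
Overrun: 40.4 × $570 = $23,028.00
Total: $18,000.00 + $23,028.00 = $41,028.00

$41,028.00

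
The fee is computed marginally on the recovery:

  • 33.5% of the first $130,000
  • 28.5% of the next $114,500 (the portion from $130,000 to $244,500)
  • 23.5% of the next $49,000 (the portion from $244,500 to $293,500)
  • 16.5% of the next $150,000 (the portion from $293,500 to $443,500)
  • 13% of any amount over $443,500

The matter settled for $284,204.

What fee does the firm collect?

$85,512.94

First $130,000 at 33.5% = $43,550.00
Next $114,500 at 28.5% = $32,632.50
Remaining $39,704 at 23.5% = $9,330.44
Fee: $43,550.00 + $32,632.50 + $9,330.44 = $85,512.94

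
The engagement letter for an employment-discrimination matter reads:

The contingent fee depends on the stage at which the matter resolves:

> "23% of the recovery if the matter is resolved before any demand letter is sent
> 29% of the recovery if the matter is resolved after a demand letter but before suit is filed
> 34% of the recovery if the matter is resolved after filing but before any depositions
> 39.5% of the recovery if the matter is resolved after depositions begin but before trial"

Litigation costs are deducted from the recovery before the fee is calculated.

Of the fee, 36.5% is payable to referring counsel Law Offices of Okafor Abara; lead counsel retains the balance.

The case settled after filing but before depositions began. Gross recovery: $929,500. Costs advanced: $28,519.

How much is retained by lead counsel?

Fee base (net of costs): $929,500 − $28,519 = $900,981
The matter settled after filing but before depositions began, so the 34% rate applies.
$900,981 × 34% = $306,333.54
Referral share: 36.5% of $306,333.54 = $111,811.74; lead counsel retains $306,333.54 − $111,811.74 = $194,521.80.

$194,521.80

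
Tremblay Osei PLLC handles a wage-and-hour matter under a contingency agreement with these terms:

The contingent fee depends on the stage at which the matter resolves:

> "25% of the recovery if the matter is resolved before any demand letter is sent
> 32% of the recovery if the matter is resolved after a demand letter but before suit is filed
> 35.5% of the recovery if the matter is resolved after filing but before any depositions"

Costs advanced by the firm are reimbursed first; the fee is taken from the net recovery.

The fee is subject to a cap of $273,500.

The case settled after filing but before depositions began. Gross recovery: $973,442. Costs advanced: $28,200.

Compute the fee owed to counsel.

Fee base (net of costs): $973,442 − $28,200 = $945,242
The matter settled after filing but before depositions began, so the 35.5% rate applies.
$945,242 × 35.5% = $335,560.91
$335,560.91 exceeds the $273,500 cap, so the fee is capped at $273,500.00.

$273,500.00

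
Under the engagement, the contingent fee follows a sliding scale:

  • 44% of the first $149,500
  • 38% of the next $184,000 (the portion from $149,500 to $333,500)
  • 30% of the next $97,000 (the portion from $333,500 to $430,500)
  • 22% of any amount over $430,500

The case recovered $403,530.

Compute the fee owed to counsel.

$156,709.00

First $149,500 at 44% = $65,780.00
Next $184,000 at 38% = $69,920.00
Remaining $70,030 at 30% = $21,009.00
Fee: $65,780.00 + $69,920.00 + $21,009.00 = $156,709.00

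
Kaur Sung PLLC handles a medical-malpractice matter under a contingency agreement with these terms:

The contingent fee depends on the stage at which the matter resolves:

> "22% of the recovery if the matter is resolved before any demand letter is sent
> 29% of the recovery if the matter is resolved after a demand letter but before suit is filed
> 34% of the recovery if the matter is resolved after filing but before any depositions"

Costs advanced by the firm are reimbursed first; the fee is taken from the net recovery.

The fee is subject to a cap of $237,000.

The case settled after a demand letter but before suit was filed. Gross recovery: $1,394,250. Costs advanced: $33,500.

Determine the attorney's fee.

Fee base (net of costs): $1,394,250 − $33,500 = $1,360,750
The matter settled after a demand letter but before suit was filed, so the 29% rate applies.
$1,360,750 × 29% = $394,617.50
$394,617.50 exceeds the $237,000 cap, so the fee is capped at $237,000.00.

$237,000.00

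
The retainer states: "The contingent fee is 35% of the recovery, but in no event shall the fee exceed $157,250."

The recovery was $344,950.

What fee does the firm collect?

$120,732.50

35% of $344,950 = $120,732.50
That is under the $157,250 cap.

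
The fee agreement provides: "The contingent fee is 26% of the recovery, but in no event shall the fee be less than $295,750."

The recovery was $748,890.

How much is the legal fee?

26% of $748,890 = $194,711.40
That is below the $295,750 minimum, so the minimum applies.

$295,750.00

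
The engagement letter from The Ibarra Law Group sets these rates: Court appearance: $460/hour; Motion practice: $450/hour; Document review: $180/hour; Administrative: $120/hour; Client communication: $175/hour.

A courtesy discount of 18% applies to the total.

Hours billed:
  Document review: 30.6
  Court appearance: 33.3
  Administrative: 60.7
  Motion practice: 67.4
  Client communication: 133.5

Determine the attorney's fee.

$67,078.05

Court appearance: 33.3 × $460 = $15,318.00
Motion practice: 67.4 × $450 = $30,330.00
Document review: 30.6 × $180 = $5,508.00
Administrative: 60.7 × $120 = $7,284.00
Client communication: 133.5 × $175 = $23,362.50
Subtotal: $81,802.50
Less 18% discount: −$14,724.45
Total: $81,802.50 − $14,724.45 = $67,078.05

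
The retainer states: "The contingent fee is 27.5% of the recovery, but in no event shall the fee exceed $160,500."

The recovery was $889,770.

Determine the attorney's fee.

27.5% of $889,770 = $244,686.75
That exceeds the $160,500 cap, so the fee is capped at $160,500.

$160,500.00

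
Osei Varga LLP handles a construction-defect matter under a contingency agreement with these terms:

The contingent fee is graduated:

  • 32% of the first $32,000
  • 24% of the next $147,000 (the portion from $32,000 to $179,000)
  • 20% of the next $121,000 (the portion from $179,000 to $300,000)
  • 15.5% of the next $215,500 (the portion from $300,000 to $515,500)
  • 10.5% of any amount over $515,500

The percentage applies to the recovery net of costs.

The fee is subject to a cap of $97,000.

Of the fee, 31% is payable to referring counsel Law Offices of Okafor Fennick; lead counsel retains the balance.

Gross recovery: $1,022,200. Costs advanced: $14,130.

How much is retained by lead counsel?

Fee base (net of costs): $1,022,200 − $14,130 = $1,008,070
First $32,000 at 32% = $10,240.00
Next $147,000 at 24% = $35,280.00
Next $121,000 at 20% = $24,200.00
Next $215,500 at 15.5% = $33,402.50
Remaining $492,570 at 10.5% = $51,719.85
Fee: $10,240.00 + $35,280.00 + $24,200.00 + $33,402.50 + $51,719.85 = $154,842.35
$154,842.35 exceeds the $97,000 cap, so the fee is capped at $97,000.00.
Referral share: 31% of $97,000.00 = $30,070.00; lead counsel retains $97,000.00 − $30,070.00 = $66,930.00.

$66,930.00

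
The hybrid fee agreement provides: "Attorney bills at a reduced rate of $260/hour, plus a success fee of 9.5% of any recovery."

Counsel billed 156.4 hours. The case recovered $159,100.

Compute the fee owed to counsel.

Hourly: 156.4 × $260 = $40,664.00
Success fee: 9.5% of $159,100 = $15,114.50
Total: $40,664.00 + $15,114.50 = $55,778.50

$55,778.50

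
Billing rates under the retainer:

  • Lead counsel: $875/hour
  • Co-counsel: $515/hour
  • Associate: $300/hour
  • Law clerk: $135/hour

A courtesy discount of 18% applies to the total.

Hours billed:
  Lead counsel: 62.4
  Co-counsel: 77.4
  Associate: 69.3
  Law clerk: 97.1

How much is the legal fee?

$105,254.79

Lead counsel: 62.4 × $875 = $54,600.00
Co-counsel: 77.4 × $515 = $39,861.00
Associate: 69.3 × $300 = $20,790.00
Law clerk: 97.1 × $135 = $13,108.50
Subtotal: $128,359.50
Less 18% discount: −$23,104.71
Total: $128,359.50 − $23,104.71 = $105,254.79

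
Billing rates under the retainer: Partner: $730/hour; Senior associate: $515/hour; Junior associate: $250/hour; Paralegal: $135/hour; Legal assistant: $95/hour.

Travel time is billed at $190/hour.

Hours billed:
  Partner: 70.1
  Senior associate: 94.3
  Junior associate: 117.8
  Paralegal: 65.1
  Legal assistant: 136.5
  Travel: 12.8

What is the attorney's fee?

Partner: 70.1 × $730 = $51,173.00
Senior associate: 94.3 × $515 = $48,564.50
Junior associate: 117.8 × $250 = $29,450.00
Paralegal: 65.1 × $135 = $8,788.50
Legal assistant: 136.5 × $95 = $12,967.50
Subtotal: $51,173.00 + $48,564.50 + $29,450.00 + $8,788.50 + $12,967.50 = $150,943.50
Travel: 12.8 × $190 = $2,432.00
Total: $150,943.50 + $2,432.00 = $153,375.50

$153,375.50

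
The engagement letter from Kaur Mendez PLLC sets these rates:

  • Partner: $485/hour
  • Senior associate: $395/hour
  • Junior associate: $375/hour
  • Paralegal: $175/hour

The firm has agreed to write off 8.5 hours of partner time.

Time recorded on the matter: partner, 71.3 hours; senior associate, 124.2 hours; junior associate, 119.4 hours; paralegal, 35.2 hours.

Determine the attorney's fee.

$130,452.00

Partner: 71.3 × $485 = $34,580.50
Senior associate: 124.2 × $395 = $49,059.00
Junior associate: 119.4 × $375 = $44,775.00
Paralegal: 35.2 × $175 = $6,160.00
Subtotal: $134,574.50
Write-off: 8.5 × $485 = $4,122.50
Total: $134,574.50 − $4,122.50 = $130,452.00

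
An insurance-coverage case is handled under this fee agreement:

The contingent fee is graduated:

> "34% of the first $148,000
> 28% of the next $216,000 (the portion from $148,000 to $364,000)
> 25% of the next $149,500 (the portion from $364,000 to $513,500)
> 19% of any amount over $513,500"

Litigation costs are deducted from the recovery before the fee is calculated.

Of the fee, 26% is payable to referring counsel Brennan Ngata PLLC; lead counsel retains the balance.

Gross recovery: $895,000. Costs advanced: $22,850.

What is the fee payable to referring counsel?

$56,242.81

Fee base (net of costs): $895,000 − $22,850 = $872,150
First $148,000 at 34% = $50,320.00
Next $216,000 at 28% = $60,480.00
Next $149,500 at 25% = $37,375.00
Remaining $358,650 at 19% = $68,143.50
Fee: $50,320.00 + $60,480.00 + $37,375.00 + $68,143.50 = $216,318.50
Referral share: 26% of $216,318.50 = $56,242.81; lead counsel retains $216,318.50 − $56,242.81 = $160,075.69.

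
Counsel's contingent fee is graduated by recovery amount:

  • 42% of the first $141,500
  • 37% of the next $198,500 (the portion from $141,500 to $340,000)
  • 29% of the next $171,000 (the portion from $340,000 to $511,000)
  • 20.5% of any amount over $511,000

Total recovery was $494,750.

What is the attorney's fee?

$177,752.50

First $141,500 at 42% = $59,430.00
Next $198,500 at 37% = $73,445.00
Remaining $154,750 at 29% = $44,877.50
Fee: $59,430.00 + $73,445.00 + $44,877.50 = $177,752.50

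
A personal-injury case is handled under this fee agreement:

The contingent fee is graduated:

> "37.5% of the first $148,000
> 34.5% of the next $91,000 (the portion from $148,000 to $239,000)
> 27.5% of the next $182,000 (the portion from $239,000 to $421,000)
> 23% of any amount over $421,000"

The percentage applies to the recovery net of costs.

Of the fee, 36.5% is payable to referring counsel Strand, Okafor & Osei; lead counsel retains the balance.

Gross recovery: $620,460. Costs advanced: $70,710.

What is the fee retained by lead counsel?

$105,764.01

Fee base (net of costs): $620,460 − $70,710 = $549,750
First $148,000 at 37.5% = $55,500.00
Next $91,000 at 34.5% = $31,395.00
Next $182,000 at 27.5% = $50,050.00
Remaining $128,750 at 23% = $29,612.50
Fee: $55,500.00 + $31,395.00 + $50,050.00 + $29,612.50 = $166,557.50
Referral share: 36.5% of $166,557.50 = $60,793.49; lead counsel retains $166,557.50 − $60,793.49 = $105,764.01.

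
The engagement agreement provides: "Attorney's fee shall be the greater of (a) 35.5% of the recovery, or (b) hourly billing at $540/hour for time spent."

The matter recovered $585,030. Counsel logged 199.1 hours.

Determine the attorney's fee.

$207,685.65

(a) 35.5% of $585,030 = $207,685.65
(b) 199.1 × $540 = $107,514.00
The greater is (a): $207,685.65.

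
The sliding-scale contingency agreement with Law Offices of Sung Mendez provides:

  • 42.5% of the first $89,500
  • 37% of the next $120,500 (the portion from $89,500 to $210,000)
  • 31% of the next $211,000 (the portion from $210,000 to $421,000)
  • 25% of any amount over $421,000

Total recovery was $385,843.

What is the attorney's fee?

$137,133.83

First $89,500 at 42.5% = $38,037.50
Next $120,500 at 37% = $44,585.00
Remaining $175,843 at 31% = $54,511.33
Fee: $38,037.50 + $44,585.00 + $54,511.33 = $137,133.83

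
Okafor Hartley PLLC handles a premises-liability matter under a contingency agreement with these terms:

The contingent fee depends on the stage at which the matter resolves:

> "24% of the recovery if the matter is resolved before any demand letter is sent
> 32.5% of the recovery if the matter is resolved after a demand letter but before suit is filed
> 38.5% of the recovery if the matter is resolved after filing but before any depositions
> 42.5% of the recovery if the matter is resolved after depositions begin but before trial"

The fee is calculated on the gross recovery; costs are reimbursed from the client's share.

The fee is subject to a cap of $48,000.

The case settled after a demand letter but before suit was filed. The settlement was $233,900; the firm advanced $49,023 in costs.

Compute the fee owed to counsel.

Fee base is the gross recovery, $233,900; costs are reimbursed separately.
The matter settled after a demand letter but before suit was filed, so the 32.5% rate applies.
$233,900 × 32.5% = $76,017.50
$76,017.50 exceeds the $48,000 cap, so the fee is capped at $48,000.00.

$48,000.00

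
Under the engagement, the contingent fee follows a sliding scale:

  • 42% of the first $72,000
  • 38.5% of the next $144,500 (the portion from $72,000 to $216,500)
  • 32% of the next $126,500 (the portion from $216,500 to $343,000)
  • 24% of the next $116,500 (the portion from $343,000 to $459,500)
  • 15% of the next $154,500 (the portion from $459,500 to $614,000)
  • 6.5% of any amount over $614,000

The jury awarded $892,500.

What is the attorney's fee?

First $72,000 at 42% = $30,240.00
Next $144,500 at 38.5% = $55,632.50
Next $126,500 at 32% = $40,480.00
Next $116,500 at 24% = $27,960.00
Next $154,500 at 15% = $23,175.00
Remaining $278,500 at 6.5% = $18,102.50
Fee: $30,240.00 + $55,632.50 + $40,480.00 + $27,960.00 + $23,175.00 + $18,102.50 = $195,590.00

$195,590.00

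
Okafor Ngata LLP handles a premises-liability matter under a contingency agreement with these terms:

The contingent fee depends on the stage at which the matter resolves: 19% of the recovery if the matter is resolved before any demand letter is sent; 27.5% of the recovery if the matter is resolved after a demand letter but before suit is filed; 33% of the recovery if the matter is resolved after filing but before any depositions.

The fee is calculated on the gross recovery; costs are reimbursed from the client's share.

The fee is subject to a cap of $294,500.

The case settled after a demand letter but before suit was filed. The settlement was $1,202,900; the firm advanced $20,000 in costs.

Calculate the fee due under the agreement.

$294,500.00

Fee base is the gross recovery, $1,202,900; costs are reimbursed separately.
The matter settled after a demand letter but before suit was filed, so the 27.5% rate applies.
$1,202,900 × 27.5% = $330,797.50
$330,797.50 exceeds the $294,500 cap, so the fee is capped at $294,500.00.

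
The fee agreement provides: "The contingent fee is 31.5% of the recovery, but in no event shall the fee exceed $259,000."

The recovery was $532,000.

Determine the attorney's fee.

$167,580.00

31.5% of $532,000 = $167,580.00
That is under the $259,000 cap.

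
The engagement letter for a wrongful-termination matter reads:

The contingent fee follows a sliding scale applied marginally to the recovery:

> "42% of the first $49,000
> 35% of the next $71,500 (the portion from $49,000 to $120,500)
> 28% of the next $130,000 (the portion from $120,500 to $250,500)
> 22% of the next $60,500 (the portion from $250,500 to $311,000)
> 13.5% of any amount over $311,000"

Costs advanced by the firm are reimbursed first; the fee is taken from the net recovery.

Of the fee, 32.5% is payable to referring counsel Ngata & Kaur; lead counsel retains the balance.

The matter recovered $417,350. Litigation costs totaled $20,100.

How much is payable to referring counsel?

Fee base (net of costs): $417,350 − $20,100 = $397,250
First $49,000 at 42% = $20,580.00
Next $71,500 at 35% = $25,025.00
Next $130,000 at 28% = $36,400.00
Next $60,500 at 22% = $13,310.00
Remaining $86,250 at 13.5% = $11,643.75
Fee: $20,580.00 + $25,025.00 + $36,400.00 + $13,310.00 + $11,643.75 = $106,958.75
Referral share: 32.5% of $106,958.75 = $34,761.59; lead counsel retains $106,958.75 − $34,761.59 = $72,197.16.

$34,761.59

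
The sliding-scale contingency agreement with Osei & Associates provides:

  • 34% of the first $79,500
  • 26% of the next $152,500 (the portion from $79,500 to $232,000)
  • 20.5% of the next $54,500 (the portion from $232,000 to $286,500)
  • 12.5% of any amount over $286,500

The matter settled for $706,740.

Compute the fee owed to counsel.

$130,382.50

First $79,500 at 34% = $27,030.00
Next $152,500 at 26% = $39,650.00
Next $54,500 at 20.5% = $11,172.50
Remaining $420,240 at 12.5% = $52,530.00
Fee: $27,030.00 + $39,650.00 + $11,172.50 + $52,530.00 = $130,382.50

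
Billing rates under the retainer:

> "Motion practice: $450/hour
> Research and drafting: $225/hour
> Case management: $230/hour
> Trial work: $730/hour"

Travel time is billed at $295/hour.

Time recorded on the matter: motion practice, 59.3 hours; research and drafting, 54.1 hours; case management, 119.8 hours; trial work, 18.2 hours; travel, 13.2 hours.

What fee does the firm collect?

Motion practice: 59.3 × $450 = $26,685.00
Research and drafting: 54.1 × $225 = $12,172.50
Case management: 119.8 × $230 = $27,554.00
Trial work: 18.2 × $730 = $13,286.00
Subtotal: $26,685.00 + $12,172.50 + $27,554.00 + $13,286.00 = $79,697.50
Travel: 13.2 × $295 = $3,894.00
Total: $79,697.50 + $3,894.00 = $83,591.50

$83,591.50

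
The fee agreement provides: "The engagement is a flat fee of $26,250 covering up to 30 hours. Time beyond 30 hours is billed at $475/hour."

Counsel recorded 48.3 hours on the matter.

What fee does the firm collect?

Flat fee: $26,250.00
Excess hours: 48.3 − 30 = 18.3
Overrun: 18.3 × $475 = $8,692.50
Total: $26,250.00 + $8,692.50 = $34,942.50

$34,942.50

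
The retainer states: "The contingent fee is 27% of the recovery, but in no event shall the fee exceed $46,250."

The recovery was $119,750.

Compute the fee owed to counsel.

27% of $119,750 = $32,332.50
That is under the $46,250 cap.

$32,332.50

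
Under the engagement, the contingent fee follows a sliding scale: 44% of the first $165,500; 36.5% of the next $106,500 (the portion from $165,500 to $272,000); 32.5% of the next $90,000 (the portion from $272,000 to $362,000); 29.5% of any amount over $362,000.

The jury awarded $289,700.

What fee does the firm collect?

First $165,500 at 44% = $72,820.00
Next $106,500 at 36.5% = $38,872.50
Remaining $17,700 at 32.5% = $5,752.50
Fee: $72,820.00 + $38,872.50 + $5,752.50 = $117,445.00

$117,445.00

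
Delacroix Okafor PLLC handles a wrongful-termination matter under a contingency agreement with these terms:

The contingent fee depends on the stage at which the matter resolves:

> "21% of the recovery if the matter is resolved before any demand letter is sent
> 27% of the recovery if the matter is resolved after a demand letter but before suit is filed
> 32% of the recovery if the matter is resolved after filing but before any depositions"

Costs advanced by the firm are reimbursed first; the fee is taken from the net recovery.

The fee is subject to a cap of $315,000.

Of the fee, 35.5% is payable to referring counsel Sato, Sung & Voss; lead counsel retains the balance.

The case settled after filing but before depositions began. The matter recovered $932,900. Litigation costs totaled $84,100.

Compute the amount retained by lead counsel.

Fee base (net of costs): $932,900 − $84,100 = $848,800
The matter settled after filing but before depositions began, so the 32% rate applies.
$848,800 × 32% = $271,616.00
$271,616.00 is under the $315,000 cap.
Referral share: 35.5% of $271,616.00 = $96,423.68; lead counsel retains $271,616.00 − $96,423.68 = $175,192.32.

$175,192.32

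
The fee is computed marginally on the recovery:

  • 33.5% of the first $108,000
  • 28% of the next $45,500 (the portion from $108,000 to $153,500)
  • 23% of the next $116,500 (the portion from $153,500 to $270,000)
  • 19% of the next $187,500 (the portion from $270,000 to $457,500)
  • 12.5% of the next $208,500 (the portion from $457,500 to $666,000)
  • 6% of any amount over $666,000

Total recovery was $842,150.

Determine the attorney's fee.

$147,971.50

First $108,000 at 33.5% = $36,180.00
Next $45,500 at 28% = $12,740.00
Next $116,500 at 23% = $26,795.00
Next $187,500 at 19% = $35,625.00
Next $208,500 at 12.5% = $26,062.50
Remaining $176,150 at 6% = $10,569.00
Fee: $36,180.00 + $12,740.00 + $26,795.00 + $35,625.00 + $26,062.50 + $10,569.00 = $147,971.50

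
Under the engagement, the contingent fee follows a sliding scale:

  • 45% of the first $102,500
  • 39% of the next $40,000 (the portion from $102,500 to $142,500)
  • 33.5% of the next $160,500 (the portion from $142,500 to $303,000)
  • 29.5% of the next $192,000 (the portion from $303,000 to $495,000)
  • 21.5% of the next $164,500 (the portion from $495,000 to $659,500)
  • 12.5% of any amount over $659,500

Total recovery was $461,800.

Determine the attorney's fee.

First $102,500 at 45% = $46,125.00
Next $40,000 at 39% = $15,600.00
Next $160,500 at 33.5% = $53,767.50
Remaining $158,800 at 29.5% = $46,846.00
Fee: $46,125.00 + $15,600.00 + $53,767.50 + $46,846.00 = $162,338.50

$162,338.50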